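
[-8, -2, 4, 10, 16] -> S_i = -8 + 6*i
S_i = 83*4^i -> [83, 332, 1328, 5312, 21248]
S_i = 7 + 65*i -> [7, 72, 137, 202, 267]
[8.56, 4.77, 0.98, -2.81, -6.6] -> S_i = 8.56 + -3.79*i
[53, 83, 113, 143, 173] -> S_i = 53 + 30*i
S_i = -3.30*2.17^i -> [-3.3, -7.16, -15.54, -33.72, -73.17]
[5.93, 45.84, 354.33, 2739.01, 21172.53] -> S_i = 5.93*7.73^i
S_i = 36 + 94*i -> [36, 130, 224, 318, 412]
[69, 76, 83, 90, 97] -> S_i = 69 + 7*i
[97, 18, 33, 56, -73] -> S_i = Random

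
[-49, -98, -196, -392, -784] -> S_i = -49*2^i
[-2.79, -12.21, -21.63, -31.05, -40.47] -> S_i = -2.79 + -9.42*i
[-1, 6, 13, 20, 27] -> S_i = -1 + 7*i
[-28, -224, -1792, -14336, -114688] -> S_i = -28*8^i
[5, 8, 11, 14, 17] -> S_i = 5 + 3*i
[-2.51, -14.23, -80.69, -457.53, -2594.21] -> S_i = -2.51*5.67^i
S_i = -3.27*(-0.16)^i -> [-3.27, 0.52, -0.08, 0.01, -0.0]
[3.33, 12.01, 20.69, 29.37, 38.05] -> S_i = 3.33 + 8.68*i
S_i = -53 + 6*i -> [-53, -47, -41, -35, -29]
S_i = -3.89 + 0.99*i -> [-3.89, -2.9, -1.91, -0.92, 0.07]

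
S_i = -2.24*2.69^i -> [-2.24, -6.03, -16.21, -43.6, -117.29]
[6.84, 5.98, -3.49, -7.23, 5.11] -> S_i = Random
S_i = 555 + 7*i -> [555, 562, 569, 576, 583]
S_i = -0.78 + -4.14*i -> [-0.78, -4.92, -9.06, -13.2, -17.34]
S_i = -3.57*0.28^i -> [-3.57, -1.0, -0.28, -0.08, -0.02]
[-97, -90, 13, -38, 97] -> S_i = Random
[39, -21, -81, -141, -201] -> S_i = 39 + -60*i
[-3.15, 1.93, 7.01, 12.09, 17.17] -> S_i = -3.15 + 5.08*i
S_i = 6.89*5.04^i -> [6.89, 34.73, 175.02, 882.09, 4445.71]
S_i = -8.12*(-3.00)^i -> [-8.12, 24.36, -73.08, 219.24, -657.72]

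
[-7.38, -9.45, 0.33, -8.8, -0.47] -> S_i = Random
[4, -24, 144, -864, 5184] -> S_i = 4*-6^i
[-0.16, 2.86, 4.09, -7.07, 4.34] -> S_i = Random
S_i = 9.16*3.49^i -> [9.16, 31.97, 111.57, 389.38, 1358.93]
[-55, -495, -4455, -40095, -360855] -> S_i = -55*9^i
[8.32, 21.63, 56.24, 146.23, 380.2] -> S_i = 8.32*2.60^i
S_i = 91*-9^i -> [91, -819, 7371, -66339, 597051]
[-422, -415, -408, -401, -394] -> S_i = -422 + 7*i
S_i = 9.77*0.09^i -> [9.77, 0.88, 0.08, 0.01, 0.0]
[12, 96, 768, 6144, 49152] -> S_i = 12*8^i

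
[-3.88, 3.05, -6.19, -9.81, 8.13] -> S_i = Random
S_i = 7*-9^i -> [7, -63, 567, -5103, 45927]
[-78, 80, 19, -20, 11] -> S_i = Random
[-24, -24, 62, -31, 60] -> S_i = Random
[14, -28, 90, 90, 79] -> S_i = Random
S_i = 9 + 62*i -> [9, 71, 133, 195, 257]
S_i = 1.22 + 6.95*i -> [1.22, 8.17, 15.12, 22.07, 29.02]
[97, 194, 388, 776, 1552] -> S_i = 97*2^i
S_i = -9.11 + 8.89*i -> [-9.11, -0.22, 8.67, 17.56, 26.45]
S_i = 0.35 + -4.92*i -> [0.35, -4.57, -9.49, -14.41, -19.33]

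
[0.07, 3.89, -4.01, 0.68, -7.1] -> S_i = Random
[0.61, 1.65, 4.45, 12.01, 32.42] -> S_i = 0.61*2.70^i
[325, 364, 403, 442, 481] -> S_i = 325 + 39*i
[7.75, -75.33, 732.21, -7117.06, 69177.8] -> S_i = 7.75*(-9.72)^i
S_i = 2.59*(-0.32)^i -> [2.59, -0.83, 0.27, -0.08, 0.03]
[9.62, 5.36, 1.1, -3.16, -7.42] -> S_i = 9.62 + -4.26*i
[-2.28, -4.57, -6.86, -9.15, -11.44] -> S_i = -2.28 + -2.29*i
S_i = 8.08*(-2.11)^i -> [8.08, -17.05, 35.97, -75.9, 160.16]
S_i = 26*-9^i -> [26, -234, 2106, -18954, 170586]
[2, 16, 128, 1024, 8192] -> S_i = 2*8^i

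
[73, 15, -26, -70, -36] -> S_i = Random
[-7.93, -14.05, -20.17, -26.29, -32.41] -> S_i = -7.93 + -6.12*i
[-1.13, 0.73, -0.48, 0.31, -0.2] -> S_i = -1.13*(-0.65)^i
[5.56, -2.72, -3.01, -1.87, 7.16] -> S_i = Random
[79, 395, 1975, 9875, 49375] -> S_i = 79*5^i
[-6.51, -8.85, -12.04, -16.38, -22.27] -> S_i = -6.51*1.36^i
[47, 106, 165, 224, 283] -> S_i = 47 + 59*i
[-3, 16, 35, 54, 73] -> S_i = -3 + 19*i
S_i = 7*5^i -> [7, 35, 175, 875, 4375]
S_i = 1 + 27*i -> [1, 28, 55, 82, 109]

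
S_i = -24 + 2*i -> [-24, -22, -20, -18, -16]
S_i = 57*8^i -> [57, 456, 3648, 29184, 233472]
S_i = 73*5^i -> [73, 365, 1825, 9125, 45625]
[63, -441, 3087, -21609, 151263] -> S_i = 63*-7^i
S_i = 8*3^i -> [8, 24, 72, 216, 648]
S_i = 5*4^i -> [5, 20, 80, 320, 1280]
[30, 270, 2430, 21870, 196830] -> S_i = 30*9^i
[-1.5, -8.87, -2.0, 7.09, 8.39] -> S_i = Random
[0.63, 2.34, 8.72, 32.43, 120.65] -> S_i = 0.63*3.72^i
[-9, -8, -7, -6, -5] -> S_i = -9 + 1*i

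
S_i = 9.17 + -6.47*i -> [9.17, 2.7, -3.77, -10.24, -16.71]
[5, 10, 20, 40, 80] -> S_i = 5*2^i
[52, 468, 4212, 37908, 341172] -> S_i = 52*9^i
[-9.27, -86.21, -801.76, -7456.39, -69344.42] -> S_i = -9.27*9.30^i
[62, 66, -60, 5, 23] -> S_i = Random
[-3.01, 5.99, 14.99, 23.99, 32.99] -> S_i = -3.01 + 9.00*i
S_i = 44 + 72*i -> [44, 116, 188, 260, 332]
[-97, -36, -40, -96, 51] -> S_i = Random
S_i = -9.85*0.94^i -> [-9.85, -9.26, -8.7, -8.18, -7.69]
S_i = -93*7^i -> [-93, -651, -4557, -31899, -223293]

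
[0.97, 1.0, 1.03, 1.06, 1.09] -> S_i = 0.97*1.03^i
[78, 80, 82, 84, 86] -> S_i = 78 + 2*i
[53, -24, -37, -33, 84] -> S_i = Random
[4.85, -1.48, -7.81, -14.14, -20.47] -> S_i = 4.85 + -6.33*i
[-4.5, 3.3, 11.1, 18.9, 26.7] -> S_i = -4.50 + 7.80*i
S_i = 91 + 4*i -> [91, 95, 99, 103, 107]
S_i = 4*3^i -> [4, 12, 36, 108, 324]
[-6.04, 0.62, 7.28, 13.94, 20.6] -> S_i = -6.04 + 6.66*i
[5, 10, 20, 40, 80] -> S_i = 5*2^i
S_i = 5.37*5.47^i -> [5.37, 29.37, 160.68, 878.89, 4807.55]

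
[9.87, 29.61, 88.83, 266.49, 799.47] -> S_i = 9.87*3.00^i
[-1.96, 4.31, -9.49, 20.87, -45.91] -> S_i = -1.96*(-2.20)^i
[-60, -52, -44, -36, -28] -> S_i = -60 + 8*i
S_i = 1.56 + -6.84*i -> [1.56, -5.28, -12.12, -18.96, -25.8]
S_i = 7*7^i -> [7, 49, 343, 2401, 16807]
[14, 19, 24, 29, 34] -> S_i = 14 + 5*i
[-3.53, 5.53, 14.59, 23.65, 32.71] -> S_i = -3.53 + 9.06*i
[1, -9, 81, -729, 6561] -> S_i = 1*-9^i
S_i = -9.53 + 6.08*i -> [-9.53, -3.45, 2.63, 8.71, 14.79]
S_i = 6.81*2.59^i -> [6.81, 17.64, 45.68, 118.32, 306.44]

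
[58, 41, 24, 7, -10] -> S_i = 58 + -17*i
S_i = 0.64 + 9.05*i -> [0.64, 9.69, 18.74, 27.79, 36.84]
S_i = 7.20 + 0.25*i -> [7.2, 7.45, 7.7, 7.95, 8.2]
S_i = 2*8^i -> [2, 16, 128, 1024, 8192]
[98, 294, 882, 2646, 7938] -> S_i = 98*3^i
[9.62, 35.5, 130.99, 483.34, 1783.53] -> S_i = 9.62*3.69^i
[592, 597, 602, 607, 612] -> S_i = 592 + 5*i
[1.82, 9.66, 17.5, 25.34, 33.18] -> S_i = 1.82 + 7.84*i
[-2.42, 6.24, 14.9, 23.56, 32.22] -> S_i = -2.42 + 8.66*i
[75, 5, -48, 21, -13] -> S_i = Random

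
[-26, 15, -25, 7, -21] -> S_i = Random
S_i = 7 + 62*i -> [7, 69, 131, 193, 255]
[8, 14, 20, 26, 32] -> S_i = 8 + 6*i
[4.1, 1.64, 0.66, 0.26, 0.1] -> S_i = 4.10*0.40^i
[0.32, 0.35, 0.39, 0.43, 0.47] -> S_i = 0.32*1.10^i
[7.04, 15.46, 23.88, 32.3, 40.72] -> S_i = 7.04 + 8.42*i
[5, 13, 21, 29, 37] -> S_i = 5 + 8*i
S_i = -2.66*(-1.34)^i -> [-2.66, 3.56, -4.78, 6.4, -8.58]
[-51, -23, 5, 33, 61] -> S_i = -51 + 28*i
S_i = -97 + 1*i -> [-97, -96, -95, -94, -93]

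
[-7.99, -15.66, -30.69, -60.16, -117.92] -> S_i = -7.99*1.96^i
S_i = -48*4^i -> [-48, -192, -768, -3072, -12288]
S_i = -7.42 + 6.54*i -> [-7.42, -0.88, 5.66, 12.2, 18.74]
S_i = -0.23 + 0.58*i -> [-0.23, 0.35, 0.93, 1.51, 2.09]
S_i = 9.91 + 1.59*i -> [9.91, 11.5, 13.09, 14.68, 16.27]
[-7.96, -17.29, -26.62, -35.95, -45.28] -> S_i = -7.96 + -9.33*i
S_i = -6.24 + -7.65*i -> [-6.24, -13.89, -21.54, -29.19, -36.84]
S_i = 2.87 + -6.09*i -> [2.87, -3.22, -9.31, -15.4, -21.49]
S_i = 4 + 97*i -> [4, 101, 198, 295, 392]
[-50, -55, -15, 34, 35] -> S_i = Random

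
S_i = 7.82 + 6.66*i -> [7.82, 14.48, 21.14, 27.8, 34.46]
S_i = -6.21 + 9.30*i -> [-6.21, 3.09, 12.39, 21.69, 30.99]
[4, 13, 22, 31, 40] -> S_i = 4 + 9*i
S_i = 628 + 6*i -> [628, 634, 640, 646, 652]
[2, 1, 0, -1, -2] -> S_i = 2 + -1*i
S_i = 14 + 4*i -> [14, 18, 22, 26, 30]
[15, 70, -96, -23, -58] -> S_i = Random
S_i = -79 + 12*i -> [-79, -67, -55, -43, -31]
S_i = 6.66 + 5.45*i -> [6.66, 12.11, 17.56, 23.01, 28.46]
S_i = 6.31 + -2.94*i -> [6.31, 3.37, 0.43, -2.51, -5.45]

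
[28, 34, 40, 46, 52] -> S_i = 28 + 6*i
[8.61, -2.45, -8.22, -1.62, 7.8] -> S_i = Random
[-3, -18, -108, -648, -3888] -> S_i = -3*6^i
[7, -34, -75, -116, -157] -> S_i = 7 + -41*i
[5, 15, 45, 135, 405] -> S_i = 5*3^i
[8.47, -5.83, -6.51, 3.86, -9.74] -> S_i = Random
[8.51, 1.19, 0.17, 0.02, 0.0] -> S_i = 8.51*0.14^i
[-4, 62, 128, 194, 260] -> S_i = -4 + 66*i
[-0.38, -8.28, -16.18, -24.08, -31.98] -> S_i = -0.38 + -7.90*i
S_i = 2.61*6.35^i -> [2.61, 16.57, 105.24, 668.28, 4243.61]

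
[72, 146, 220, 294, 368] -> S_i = 72 + 74*i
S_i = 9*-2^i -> [9, -18, 36, -72, 144]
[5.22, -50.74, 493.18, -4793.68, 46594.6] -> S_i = 5.22*(-9.72)^i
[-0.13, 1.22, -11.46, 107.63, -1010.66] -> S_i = -0.13*(-9.39)^i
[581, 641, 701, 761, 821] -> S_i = 581 + 60*i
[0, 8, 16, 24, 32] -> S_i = 0 + 8*i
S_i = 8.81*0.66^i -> [8.81, 5.81, 3.84, 2.53, 1.67]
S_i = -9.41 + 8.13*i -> [-9.41, -1.28, 6.85, 14.98, 23.11]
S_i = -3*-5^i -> [-3, 15, -75, 375, -1875]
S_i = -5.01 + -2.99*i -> [-5.01, -8.0, -10.99, -13.98, -16.97]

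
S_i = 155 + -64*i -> [155, 91, 27, -37, -101]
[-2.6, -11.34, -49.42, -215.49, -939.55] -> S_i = -2.60*4.36^i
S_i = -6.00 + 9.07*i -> [-6.0, 3.07, 12.14, 21.21, 30.28]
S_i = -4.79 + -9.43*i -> [-4.79, -14.22, -23.65, -33.08, -42.51]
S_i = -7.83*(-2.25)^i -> [-7.83, 17.62, -39.64, 89.19, -200.67]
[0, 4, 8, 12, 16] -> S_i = 0 + 4*i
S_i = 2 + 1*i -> [2, 3, 4, 5, 6]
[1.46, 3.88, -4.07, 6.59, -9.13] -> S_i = Random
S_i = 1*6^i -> [1, 6, 36, 216, 1296]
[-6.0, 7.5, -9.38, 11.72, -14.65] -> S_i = -6.00*(-1.25)^i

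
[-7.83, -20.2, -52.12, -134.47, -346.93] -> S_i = -7.83*2.58^i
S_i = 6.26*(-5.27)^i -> [6.26, -32.99, 173.86, -916.23, 4828.55]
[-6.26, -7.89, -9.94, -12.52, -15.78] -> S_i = -6.26*1.26^i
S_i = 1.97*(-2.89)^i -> [1.97, -5.69, 16.45, -47.55, 137.42]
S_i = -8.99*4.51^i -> [-8.99, -40.54, -182.86, -824.69, -3719.34]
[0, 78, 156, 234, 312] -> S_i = 0 + 78*i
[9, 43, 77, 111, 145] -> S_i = 9 + 34*i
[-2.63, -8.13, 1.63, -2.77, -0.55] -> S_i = Random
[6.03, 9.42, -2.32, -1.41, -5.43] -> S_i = Random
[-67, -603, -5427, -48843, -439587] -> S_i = -67*9^i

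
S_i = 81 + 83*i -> [81, 164, 247, 330, 413]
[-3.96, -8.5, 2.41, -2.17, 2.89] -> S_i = Random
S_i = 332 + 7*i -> [332, 339, 346, 353, 360]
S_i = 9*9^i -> [9, 81, 729, 6561, 59049]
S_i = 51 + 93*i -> [51, 144, 237, 330, 423]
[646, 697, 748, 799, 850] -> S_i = 646 + 51*i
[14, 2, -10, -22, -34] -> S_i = 14 + -12*i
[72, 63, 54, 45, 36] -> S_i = 72 + -9*i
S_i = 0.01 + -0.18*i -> [0.01, -0.17, -0.35, -0.53, -0.71]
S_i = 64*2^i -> [64, 128, 256, 512, 1024]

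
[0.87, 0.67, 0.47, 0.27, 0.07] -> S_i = 0.87 + -0.20*i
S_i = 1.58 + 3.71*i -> [1.58, 5.29, 9.0, 12.71, 16.42]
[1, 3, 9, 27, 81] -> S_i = 1*3^i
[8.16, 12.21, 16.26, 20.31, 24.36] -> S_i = 8.16 + 4.05*i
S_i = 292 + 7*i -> [292, 299, 306, 313, 320]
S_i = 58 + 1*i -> [58, 59, 60, 61, 62]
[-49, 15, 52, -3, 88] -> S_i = Random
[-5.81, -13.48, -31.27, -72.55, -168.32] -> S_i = -5.81*2.32^i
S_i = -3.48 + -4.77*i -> [-3.48, -8.25, -13.02, -17.79, -22.56]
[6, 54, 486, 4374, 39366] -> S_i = 6*9^i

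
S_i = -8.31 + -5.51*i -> [-8.31, -13.82, -19.33, -24.84, -30.35]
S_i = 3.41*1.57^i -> [3.41, 5.35, 8.41, 13.2, 20.72]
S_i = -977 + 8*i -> [-977, -969, -961, -953, -945]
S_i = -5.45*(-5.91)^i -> [-5.45, 32.21, -190.36, 1125.02, -6648.85]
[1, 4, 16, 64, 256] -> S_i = 1*4^i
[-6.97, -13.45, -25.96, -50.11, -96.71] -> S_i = -6.97*1.93^i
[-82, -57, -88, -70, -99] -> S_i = Random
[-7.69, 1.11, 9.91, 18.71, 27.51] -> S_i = -7.69 + 8.80*i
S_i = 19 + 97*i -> [19, 116, 213, 310, 407]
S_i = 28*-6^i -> [28, -168, 1008, -6048, 36288]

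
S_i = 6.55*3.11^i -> [6.55, 20.37, 63.35, 197.03, 612.75]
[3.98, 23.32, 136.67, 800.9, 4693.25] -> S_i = 3.98*5.86^i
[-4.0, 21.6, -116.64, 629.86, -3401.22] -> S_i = -4.00*(-5.40)^i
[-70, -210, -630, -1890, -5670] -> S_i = -70*3^i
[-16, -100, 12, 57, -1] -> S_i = Random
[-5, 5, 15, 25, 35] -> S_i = -5 + 10*i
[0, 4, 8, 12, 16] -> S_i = 0 + 4*i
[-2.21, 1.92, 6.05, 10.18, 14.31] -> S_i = -2.21 + 4.13*i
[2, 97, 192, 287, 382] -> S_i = 2 + 95*i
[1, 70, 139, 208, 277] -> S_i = 1 + 69*i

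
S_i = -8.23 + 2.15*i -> [-8.23, -6.08, -3.93, -1.78, 0.37]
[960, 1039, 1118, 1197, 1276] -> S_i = 960 + 79*i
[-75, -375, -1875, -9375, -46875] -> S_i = -75*5^i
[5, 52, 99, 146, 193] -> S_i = 5 + 47*i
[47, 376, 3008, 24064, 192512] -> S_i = 47*8^i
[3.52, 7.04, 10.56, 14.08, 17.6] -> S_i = 3.52 + 3.52*i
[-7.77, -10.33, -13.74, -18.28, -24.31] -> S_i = -7.77*1.33^i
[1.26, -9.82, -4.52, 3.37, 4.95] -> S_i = Random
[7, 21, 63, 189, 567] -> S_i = 7*3^i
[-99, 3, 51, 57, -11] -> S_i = Random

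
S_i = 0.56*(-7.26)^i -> [0.56, -4.07, 29.52, -214.29, 1555.73]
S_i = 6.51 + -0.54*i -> [6.51, 5.97, 5.43, 4.89, 4.35]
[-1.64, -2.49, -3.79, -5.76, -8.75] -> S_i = -1.64*1.52^i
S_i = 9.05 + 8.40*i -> [9.05, 17.45, 25.85, 34.25, 42.65]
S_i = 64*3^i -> [64, 192, 576, 1728, 5184]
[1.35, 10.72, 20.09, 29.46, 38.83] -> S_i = 1.35 + 9.37*i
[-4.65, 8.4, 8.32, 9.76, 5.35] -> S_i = Random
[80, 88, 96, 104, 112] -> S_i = 80 + 8*i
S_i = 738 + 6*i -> [738, 744, 750, 756, 762]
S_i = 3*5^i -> [3, 15, 75, 375, 1875]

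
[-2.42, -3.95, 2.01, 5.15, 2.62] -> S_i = Random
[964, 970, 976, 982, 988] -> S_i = 964 + 6*i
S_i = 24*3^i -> [24, 72, 216, 648, 1944]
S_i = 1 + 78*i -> [1, 79, 157, 235, 313]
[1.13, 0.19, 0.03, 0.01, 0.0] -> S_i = 1.13*0.17^i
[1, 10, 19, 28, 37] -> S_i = 1 + 9*i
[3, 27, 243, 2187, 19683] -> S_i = 3*9^i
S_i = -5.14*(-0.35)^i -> [-5.14, 1.8, -0.63, 0.22, -0.08]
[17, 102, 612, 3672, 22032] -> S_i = 17*6^i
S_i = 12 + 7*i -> [12, 19, 26, 33, 40]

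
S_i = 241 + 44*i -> [241, 285, 329, 373, 417]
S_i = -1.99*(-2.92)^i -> [-1.99, 5.81, -16.97, 49.55, -144.67]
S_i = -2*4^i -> [-2, -8, -32, -128, -512]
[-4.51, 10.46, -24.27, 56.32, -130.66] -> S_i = -4.51*(-2.32)^i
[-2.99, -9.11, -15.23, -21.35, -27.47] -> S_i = -2.99 + -6.12*i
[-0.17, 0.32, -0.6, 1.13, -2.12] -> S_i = -0.17*(-1.88)^i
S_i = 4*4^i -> [4, 16, 64, 256, 1024]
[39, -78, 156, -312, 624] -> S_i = 39*-2^i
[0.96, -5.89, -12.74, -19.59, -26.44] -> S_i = 0.96 + -6.85*i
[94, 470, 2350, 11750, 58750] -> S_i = 94*5^i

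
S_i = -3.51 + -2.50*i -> [-3.51, -6.01, -8.51, -11.01, -13.51]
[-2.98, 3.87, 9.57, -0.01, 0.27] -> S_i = Random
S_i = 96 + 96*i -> [96, 192, 288, 384, 480]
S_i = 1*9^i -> [1, 9, 81, 729, 6561]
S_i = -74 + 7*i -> [-74, -67, -60, -53, -46]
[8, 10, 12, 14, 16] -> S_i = 8 + 2*i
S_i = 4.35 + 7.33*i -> [4.35, 11.68, 19.01, 26.34, 33.67]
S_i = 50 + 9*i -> [50, 59, 68, 77, 86]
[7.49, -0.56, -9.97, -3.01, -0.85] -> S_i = Random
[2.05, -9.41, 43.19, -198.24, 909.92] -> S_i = 2.05*(-4.59)^i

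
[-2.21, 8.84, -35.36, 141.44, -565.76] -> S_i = -2.21*(-4.00)^i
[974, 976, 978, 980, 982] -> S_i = 974 + 2*i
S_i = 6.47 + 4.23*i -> [6.47, 10.7, 14.93, 19.16, 23.39]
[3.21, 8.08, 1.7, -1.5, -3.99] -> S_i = Random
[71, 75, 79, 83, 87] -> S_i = 71 + 4*i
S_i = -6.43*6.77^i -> [-6.43, -43.53, -294.71, -1995.16, -13507.21]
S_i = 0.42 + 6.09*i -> [0.42, 6.51, 12.6, 18.69, 24.78]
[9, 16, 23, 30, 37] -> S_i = 9 + 7*i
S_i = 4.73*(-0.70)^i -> [4.73, -3.31, 2.32, -1.62, 1.14]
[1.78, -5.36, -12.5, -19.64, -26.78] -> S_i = 1.78 + -7.14*i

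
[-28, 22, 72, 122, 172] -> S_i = -28 + 50*i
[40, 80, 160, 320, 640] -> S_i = 40*2^i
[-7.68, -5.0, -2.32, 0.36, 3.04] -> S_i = -7.68 + 2.68*i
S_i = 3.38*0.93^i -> [3.38, 3.14, 2.92, 2.72, 2.53]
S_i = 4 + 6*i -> [4, 10, 16, 22, 28]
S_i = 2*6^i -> [2, 12, 72, 432, 2592]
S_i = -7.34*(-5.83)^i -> [-7.34, 42.79, -249.48, 1454.46, -8479.5]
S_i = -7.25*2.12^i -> [-7.25, -15.37, -32.58, -69.08, -146.45]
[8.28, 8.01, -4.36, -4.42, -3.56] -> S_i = Random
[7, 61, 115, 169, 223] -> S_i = 7 + 54*i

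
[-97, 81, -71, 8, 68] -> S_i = Random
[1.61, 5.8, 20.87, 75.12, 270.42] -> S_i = 1.61*3.60^i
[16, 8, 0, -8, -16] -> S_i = 16 + -8*i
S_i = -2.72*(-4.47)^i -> [-2.72, 12.16, -54.35, 242.94, -1085.92]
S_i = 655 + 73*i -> [655, 728, 801, 874, 947]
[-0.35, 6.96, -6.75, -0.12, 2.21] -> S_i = Random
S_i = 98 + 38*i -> [98, 136, 174, 212, 250]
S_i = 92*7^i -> [92, 644, 4508, 31556, 220892]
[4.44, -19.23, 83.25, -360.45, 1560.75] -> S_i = 4.44*(-4.33)^i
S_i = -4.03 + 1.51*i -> [-4.03, -2.52, -1.01, 0.5, 2.01]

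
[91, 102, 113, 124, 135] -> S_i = 91 + 11*i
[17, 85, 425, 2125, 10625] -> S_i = 17*5^i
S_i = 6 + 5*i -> [6, 11, 16, 21, 26]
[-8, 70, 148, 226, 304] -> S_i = -8 + 78*i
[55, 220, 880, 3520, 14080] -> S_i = 55*4^i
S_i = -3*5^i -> [-3, -15, -75, -375, -1875]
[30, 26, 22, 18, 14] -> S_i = 30 + -4*i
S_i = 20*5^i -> [20, 100, 500, 2500, 12500]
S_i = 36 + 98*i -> [36, 134, 232, 330, 428]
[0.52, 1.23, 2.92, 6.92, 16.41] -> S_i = 0.52*2.37^i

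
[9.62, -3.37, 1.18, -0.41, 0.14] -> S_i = 9.62*(-0.35)^i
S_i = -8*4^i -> [-8, -32, -128, -512, -2048]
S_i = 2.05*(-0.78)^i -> [2.05, -1.6, 1.25, -0.97, 0.76]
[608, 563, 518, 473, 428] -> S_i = 608 + -45*i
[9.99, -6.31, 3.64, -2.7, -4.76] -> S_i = Random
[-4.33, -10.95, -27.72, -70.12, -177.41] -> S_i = -4.33*2.53^i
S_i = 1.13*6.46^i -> [1.13, 7.3, 47.16, 304.63, 1967.92]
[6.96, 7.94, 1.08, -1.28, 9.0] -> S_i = Random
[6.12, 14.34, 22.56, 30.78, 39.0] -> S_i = 6.12 + 8.22*i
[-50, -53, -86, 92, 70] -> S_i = Random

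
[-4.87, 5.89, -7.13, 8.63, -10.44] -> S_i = -4.87*(-1.21)^i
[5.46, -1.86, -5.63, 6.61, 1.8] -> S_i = Random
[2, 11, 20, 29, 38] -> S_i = 2 + 9*i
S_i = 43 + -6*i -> [43, 37, 31, 25, 19]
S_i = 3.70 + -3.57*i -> [3.7, 0.13, -3.44, -7.01, -10.58]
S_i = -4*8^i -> [-4, -32, -256, -2048, -16384]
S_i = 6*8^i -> [6, 48, 384, 3072, 24576]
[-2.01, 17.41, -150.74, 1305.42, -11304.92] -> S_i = -2.01*(-8.66)^i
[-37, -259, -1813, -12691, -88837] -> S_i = -37*7^i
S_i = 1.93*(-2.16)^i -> [1.93, -4.17, 9.0, -19.45, 42.01]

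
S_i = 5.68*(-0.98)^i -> [5.68, -5.57, 5.46, -5.35, 5.24]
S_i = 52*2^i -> [52, 104, 208, 416, 832]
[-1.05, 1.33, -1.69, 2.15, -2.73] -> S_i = -1.05*(-1.27)^i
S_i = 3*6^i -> [3, 18, 108, 648, 3888]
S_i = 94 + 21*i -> [94, 115, 136, 157, 178]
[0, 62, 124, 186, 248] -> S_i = 0 + 62*i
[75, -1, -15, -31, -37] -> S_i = Random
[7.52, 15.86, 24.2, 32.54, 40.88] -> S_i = 7.52 + 8.34*i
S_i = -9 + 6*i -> [-9, -3, 3, 9, 15]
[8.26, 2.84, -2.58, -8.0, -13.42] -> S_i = 8.26 + -5.42*i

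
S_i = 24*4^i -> [24, 96, 384, 1536, 6144]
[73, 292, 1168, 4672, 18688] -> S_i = 73*4^i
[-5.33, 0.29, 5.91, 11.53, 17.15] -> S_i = -5.33 + 5.62*i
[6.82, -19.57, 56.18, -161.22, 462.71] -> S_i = 6.82*(-2.87)^i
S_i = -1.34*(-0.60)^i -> [-1.34, 0.8, -0.48, 0.29, -0.17]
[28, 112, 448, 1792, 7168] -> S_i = 28*4^i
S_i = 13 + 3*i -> [13, 16, 19, 22, 25]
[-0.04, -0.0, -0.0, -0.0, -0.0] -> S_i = -0.04*0.01^i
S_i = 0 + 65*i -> [0, 65, 130, 195, 260]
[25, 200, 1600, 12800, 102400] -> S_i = 25*8^i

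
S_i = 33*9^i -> [33, 297, 2673, 24057, 216513]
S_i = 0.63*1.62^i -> [0.63, 1.02, 1.65, 2.68, 4.34]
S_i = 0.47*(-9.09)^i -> [0.47, -4.27, 38.84, -353.01, 3208.88]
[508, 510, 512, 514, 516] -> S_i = 508 + 2*i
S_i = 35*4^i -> [35, 140, 560, 2240, 8960]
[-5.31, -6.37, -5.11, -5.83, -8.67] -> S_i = Random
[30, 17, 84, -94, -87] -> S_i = Random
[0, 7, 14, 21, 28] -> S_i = 0 + 7*i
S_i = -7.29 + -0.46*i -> [-7.29, -7.75, -8.21, -8.67, -9.13]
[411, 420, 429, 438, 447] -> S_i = 411 + 9*i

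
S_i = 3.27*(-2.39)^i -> [3.27, -7.82, 18.68, -44.64, 106.69]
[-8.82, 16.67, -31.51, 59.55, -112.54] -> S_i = -8.82*(-1.89)^i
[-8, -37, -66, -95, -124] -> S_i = -8 + -29*i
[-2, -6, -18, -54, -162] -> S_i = -2*3^i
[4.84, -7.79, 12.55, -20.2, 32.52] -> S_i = 4.84*(-1.61)^i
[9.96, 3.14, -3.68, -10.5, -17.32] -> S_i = 9.96 + -6.82*i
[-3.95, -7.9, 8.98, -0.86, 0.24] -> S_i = Random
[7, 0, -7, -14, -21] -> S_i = 7 + -7*i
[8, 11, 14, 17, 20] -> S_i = 8 + 3*i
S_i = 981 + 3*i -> [981, 984, 987, 990, 993]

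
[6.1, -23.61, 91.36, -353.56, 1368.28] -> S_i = 6.10*(-3.87)^i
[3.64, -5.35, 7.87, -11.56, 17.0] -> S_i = 3.64*(-1.47)^i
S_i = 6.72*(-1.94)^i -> [6.72, -13.04, 25.29, -49.07, 95.19]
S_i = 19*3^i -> [19, 57, 171, 513, 1539]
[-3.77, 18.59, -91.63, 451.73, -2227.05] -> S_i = -3.77*(-4.93)^i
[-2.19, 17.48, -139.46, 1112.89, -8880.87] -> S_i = -2.19*(-7.98)^i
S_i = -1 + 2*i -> [-1, 1, 3, 5, 7]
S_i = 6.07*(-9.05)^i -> [6.07, -54.93, 497.15, -4499.19, 40717.68]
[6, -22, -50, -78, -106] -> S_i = 6 + -28*i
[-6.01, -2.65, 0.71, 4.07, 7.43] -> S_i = -6.01 + 3.36*i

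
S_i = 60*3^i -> [60, 180, 540, 1620, 4860]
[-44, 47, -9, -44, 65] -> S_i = Random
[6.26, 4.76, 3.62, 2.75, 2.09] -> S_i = 6.26*0.76^i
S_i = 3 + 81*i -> [3, 84, 165, 246, 327]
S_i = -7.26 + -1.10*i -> [-7.26, -8.36, -9.46, -10.56, -11.66]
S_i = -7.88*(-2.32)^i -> [-7.88, 18.28, -42.41, 98.4, -228.29]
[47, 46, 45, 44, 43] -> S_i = 47 + -1*i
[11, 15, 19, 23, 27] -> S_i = 11 + 4*i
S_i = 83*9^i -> [83, 747, 6723, 60507, 544563]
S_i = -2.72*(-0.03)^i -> [-2.72, 0.08, -0.0, 0.0, -0.0]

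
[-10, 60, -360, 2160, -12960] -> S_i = -10*-6^i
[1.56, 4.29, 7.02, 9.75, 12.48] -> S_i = 1.56 + 2.73*i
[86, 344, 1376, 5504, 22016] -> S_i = 86*4^i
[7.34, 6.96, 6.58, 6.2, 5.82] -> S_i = 7.34 + -0.38*i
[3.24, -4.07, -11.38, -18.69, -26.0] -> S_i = 3.24 + -7.31*i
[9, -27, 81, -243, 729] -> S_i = 9*-3^i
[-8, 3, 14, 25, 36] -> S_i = -8 + 11*i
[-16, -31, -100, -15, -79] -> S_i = Random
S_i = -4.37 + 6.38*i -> [-4.37, 2.01, 8.39, 14.77, 21.15]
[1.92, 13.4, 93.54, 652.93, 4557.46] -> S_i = 1.92*6.98^i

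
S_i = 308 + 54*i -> [308, 362, 416, 470, 524]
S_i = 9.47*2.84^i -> [9.47, 26.89, 76.38, 216.92, 616.06]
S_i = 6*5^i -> [6, 30, 150, 750, 3750]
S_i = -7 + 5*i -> [-7, -2, 3, 8, 13]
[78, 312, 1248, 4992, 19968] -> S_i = 78*4^i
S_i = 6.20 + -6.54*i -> [6.2, -0.34, -6.88, -13.42, -19.96]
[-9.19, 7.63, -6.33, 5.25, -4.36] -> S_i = -9.19*(-0.83)^i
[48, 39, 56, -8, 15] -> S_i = Random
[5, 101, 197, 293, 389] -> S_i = 5 + 96*i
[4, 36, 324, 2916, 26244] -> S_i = 4*9^i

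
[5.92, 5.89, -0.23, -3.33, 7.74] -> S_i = Random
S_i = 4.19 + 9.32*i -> [4.19, 13.51, 22.83, 32.15, 41.47]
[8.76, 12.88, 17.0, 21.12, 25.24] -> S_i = 8.76 + 4.12*i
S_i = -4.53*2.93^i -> [-4.53, -13.27, -38.89, -113.95, -333.86]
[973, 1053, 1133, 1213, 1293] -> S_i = 973 + 80*i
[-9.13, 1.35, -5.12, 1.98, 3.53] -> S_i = Random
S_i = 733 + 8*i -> [733, 741, 749, 757, 765]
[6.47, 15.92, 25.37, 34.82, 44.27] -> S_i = 6.47 + 9.45*i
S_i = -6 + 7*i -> [-6, 1, 8, 15, 22]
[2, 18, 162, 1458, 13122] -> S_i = 2*9^i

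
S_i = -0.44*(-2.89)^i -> [-0.44, 1.27, -3.67, 10.62, -30.69]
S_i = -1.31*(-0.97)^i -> [-1.31, 1.27, -1.23, 1.2, -1.16]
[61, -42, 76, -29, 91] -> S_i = Random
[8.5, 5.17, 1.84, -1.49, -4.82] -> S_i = 8.50 + -3.33*i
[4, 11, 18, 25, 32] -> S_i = 4 + 7*i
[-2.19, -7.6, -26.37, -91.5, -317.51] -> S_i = -2.19*3.47^i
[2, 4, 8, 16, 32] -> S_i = 2*2^i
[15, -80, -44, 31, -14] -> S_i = Random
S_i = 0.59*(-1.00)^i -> [0.59, -0.59, 0.59, -0.59, 0.59]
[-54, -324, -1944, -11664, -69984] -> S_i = -54*6^i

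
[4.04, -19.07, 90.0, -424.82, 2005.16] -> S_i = 4.04*(-4.72)^i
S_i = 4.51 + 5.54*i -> [4.51, 10.05, 15.59, 21.13, 26.67]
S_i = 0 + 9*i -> [0, 9, 18, 27, 36]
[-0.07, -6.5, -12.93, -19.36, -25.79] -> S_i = -0.07 + -6.43*i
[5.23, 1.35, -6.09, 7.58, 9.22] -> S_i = Random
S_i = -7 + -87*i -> [-7, -94, -181, -268, -355]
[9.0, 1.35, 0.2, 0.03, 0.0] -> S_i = 9.00*0.15^i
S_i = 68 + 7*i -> [68, 75, 82, 89, 96]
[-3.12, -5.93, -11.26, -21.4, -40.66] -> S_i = -3.12*1.90^i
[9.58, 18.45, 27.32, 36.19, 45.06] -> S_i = 9.58 + 8.87*i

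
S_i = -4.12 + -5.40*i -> [-4.12, -9.52, -14.92, -20.32, -25.72]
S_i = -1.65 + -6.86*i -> [-1.65, -8.51, -15.37, -22.23, -29.09]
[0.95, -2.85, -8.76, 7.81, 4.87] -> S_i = Random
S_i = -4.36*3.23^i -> [-4.36, -14.08, -45.49, -146.92, -474.57]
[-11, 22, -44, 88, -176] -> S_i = -11*-2^i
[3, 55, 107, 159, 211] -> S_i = 3 + 52*i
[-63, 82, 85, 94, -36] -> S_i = Random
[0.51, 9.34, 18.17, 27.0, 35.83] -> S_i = 0.51 + 8.83*i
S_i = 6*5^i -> [6, 30, 150, 750, 3750]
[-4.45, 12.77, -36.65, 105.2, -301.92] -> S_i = -4.45*(-2.87)^i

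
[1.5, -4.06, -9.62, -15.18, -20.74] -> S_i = 1.50 + -5.56*i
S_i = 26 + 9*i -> [26, 35, 44, 53, 62]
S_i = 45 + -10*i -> [45, 35, 25, 15, 5]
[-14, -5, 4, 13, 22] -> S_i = -14 + 9*i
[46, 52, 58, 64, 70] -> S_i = 46 + 6*i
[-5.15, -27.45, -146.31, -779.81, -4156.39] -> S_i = -5.15*5.33^i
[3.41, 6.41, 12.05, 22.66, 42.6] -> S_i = 3.41*1.88^i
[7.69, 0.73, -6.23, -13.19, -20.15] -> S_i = 7.69 + -6.96*i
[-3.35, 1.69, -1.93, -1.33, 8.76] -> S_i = Random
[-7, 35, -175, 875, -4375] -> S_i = -7*-5^i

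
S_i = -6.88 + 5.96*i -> [-6.88, -0.92, 5.04, 11.0, 16.96]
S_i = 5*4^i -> [5, 20, 80, 320, 1280]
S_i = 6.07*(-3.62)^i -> [6.07, -21.97, 79.54, -287.95, 1042.37]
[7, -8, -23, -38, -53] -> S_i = 7 + -15*i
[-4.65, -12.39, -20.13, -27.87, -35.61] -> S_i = -4.65 + -7.74*i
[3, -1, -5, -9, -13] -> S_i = 3 + -4*i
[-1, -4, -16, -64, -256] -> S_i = -1*4^i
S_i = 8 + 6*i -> [8, 14, 20, 26, 32]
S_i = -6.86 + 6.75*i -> [-6.86, -0.11, 6.64, 13.39, 20.14]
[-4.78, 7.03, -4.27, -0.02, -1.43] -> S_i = Random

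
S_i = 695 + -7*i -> [695, 688, 681, 674, 667]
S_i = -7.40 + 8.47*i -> [-7.4, 1.07, 9.54, 18.01, 26.48]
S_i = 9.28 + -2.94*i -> [9.28, 6.34, 3.4, 0.46, -2.48]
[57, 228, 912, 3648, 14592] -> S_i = 57*4^i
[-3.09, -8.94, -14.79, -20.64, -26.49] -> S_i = -3.09 + -5.85*i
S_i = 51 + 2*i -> [51, 53, 55, 57, 59]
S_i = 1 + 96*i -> [1, 97, 193, 289, 385]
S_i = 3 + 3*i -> [3, 6, 9, 12, 15]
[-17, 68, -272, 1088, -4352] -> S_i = -17*-4^i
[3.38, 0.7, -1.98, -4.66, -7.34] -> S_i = 3.38 + -2.68*i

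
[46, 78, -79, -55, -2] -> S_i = Random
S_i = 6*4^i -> [6, 24, 96, 384, 1536]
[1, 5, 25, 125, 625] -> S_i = 1*5^i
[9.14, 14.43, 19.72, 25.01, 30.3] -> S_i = 9.14 + 5.29*i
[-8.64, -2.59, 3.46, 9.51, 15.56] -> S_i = -8.64 + 6.05*i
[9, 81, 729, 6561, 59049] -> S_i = 9*9^i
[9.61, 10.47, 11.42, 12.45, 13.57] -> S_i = 9.61*1.09^i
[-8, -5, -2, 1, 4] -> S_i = -8 + 3*i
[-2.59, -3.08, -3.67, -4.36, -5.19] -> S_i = -2.59*1.19^i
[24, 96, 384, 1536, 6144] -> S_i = 24*4^i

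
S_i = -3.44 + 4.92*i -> [-3.44, 1.48, 6.4, 11.32, 16.24]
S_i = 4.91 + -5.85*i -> [4.91, -0.94, -6.79, -12.64, -18.49]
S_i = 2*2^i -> [2, 4, 8, 16, 32]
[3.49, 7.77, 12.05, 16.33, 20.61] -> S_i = 3.49 + 4.28*i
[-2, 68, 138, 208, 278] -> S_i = -2 + 70*i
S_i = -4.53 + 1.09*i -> [-4.53, -3.44, -2.35, -1.26, -0.17]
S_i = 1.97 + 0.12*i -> [1.97, 2.09, 2.21, 2.33, 2.45]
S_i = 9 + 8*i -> [9, 17, 25, 33, 41]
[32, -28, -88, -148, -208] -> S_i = 32 + -60*i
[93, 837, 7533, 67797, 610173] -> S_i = 93*9^i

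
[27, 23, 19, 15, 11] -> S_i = 27 + -4*i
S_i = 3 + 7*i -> [3, 10, 17, 24, 31]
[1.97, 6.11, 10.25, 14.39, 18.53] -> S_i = 1.97 + 4.14*i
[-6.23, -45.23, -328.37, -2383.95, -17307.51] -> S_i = -6.23*7.26^i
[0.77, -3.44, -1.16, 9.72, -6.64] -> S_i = Random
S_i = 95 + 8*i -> [95, 103, 111, 119, 127]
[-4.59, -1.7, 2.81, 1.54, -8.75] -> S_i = Random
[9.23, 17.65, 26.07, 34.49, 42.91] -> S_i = 9.23 + 8.42*i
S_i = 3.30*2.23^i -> [3.3, 7.36, 16.41, 36.6, 81.61]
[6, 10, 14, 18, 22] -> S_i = 6 + 4*i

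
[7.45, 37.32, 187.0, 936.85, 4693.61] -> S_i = 7.45*5.01^i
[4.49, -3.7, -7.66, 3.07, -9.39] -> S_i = Random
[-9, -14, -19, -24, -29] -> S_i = -9 + -5*i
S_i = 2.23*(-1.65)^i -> [2.23, -3.68, 6.07, -10.02, 16.53]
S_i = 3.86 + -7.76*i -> [3.86, -3.9, -11.66, -19.42, -27.18]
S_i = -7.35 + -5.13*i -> [-7.35, -12.48, -17.61, -22.74, -27.87]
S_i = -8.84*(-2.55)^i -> [-8.84, 22.54, -57.48, 146.58, -373.78]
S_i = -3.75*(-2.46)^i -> [-3.75, 9.22, -22.69, 55.83, -137.33]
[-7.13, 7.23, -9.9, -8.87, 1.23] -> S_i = Random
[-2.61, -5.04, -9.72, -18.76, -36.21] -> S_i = -2.61*1.93^i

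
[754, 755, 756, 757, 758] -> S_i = 754 + 1*i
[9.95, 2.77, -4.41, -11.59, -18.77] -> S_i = 9.95 + -7.18*i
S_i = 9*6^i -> [9, 54, 324, 1944, 11664]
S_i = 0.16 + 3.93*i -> [0.16, 4.09, 8.02, 11.95, 15.88]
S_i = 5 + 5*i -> [5, 10, 15, 20, 25]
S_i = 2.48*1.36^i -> [2.48, 3.37, 4.59, 6.24, 8.48]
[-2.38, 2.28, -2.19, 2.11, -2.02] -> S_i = -2.38*(-0.96)^i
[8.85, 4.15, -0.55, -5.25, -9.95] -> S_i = 8.85 + -4.70*i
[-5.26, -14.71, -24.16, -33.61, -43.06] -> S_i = -5.26 + -9.45*i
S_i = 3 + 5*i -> [3, 8, 13, 18, 23]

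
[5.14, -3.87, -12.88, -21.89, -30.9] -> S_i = 5.14 + -9.01*i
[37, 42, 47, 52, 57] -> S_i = 37 + 5*i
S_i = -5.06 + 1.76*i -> [-5.06, -3.3, -1.54, 0.22, 1.98]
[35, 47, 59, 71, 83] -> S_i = 35 + 12*i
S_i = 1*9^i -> [1, 9, 81, 729, 6561]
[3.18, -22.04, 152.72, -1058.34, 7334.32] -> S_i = 3.18*(-6.93)^i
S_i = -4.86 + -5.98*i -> [-4.86, -10.84, -16.82, -22.8, -28.78]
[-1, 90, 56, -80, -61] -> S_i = Random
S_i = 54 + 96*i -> [54, 150, 246, 342, 438]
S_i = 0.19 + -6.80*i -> [0.19, -6.61, -13.41, -20.21, -27.01]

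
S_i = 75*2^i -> [75, 150, 300, 600, 1200]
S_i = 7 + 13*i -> [7, 20, 33, 46, 59]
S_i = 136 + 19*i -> [136, 155, 174, 193, 212]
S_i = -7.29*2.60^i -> [-7.29, -18.95, -49.28, -128.13, -333.14]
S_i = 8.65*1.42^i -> [8.65, 12.28, 17.44, 24.77, 35.17]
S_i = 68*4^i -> [68, 272, 1088, 4352, 17408]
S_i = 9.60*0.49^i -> [9.6, 4.7, 2.3, 1.13, 0.55]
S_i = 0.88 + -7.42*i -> [0.88, -6.54, -13.96, -21.38, -28.8]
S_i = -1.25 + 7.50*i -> [-1.25, 6.25, 13.75, 21.25, 28.75]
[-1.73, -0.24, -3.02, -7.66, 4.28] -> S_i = Random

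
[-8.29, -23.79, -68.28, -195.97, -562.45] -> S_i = -8.29*2.87^i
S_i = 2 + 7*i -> [2, 9, 16, 23, 30]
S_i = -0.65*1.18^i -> [-0.65, -0.77, -0.91, -1.07, -1.26]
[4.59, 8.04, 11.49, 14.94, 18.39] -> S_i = 4.59 + 3.45*i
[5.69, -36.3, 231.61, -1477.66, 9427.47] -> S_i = 5.69*(-6.38)^i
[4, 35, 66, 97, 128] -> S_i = 4 + 31*i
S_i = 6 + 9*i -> [6, 15, 24, 33, 42]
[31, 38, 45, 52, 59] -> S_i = 31 + 7*i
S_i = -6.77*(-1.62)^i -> [-6.77, 10.97, -17.77, 28.78, -46.63]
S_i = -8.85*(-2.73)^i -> [-8.85, 24.16, -65.96, 180.07, -491.58]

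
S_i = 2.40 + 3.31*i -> [2.4, 5.71, 9.02, 12.33, 15.64]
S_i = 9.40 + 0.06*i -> [9.4, 9.46, 9.52, 9.58, 9.64]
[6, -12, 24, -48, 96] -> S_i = 6*-2^i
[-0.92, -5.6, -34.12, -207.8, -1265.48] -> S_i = -0.92*6.09^i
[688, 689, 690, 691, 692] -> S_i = 688 + 1*i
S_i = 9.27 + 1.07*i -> [9.27, 10.34, 11.41, 12.48, 13.55]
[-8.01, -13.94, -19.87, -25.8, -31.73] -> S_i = -8.01 + -5.93*i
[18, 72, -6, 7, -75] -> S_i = Random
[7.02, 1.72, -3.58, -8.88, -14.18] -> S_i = 7.02 + -5.30*i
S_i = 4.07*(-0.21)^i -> [4.07, -0.85, 0.18, -0.04, 0.01]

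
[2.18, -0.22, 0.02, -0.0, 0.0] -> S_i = 2.18*(-0.10)^i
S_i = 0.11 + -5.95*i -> [0.11, -5.84, -11.79, -17.74, -23.69]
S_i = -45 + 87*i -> [-45, 42, 129, 216, 303]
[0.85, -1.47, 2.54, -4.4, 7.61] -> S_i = 0.85*(-1.73)^i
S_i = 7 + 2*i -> [7, 9, 11, 13, 15]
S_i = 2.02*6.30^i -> [2.02, 12.73, 80.17, 505.09, 3182.1]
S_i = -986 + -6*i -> [-986, -992, -998, -1004, -1010]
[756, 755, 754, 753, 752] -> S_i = 756 + -1*i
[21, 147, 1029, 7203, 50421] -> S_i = 21*7^i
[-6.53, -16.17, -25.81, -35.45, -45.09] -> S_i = -6.53 + -9.64*i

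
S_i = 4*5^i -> [4, 20, 100, 500, 2500]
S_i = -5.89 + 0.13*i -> [-5.89, -5.76, -5.63, -5.5, -5.37]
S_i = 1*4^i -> [1, 4, 16, 64, 256]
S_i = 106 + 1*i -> [106, 107, 108, 109, 110]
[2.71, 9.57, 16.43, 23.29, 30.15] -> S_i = 2.71 + 6.86*i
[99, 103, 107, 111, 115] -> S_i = 99 + 4*i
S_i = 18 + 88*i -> [18, 106, 194, 282, 370]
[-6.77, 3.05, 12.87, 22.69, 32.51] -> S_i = -6.77 + 9.82*i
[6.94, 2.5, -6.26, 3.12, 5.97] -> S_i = Random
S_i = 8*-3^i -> [8, -24, 72, -216, 648]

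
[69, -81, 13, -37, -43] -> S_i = Random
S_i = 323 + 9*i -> [323, 332, 341, 350, 359]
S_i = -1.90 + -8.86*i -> [-1.9, -10.76, -19.62, -28.48, -37.34]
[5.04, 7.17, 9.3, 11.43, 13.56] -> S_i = 5.04 + 2.13*i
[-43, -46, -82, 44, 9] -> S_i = Random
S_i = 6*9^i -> [6, 54, 486, 4374, 39366]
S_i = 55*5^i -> [55, 275, 1375, 6875, 34375]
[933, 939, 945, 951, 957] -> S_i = 933 + 6*i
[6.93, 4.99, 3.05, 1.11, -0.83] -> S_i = 6.93 + -1.94*i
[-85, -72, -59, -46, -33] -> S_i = -85 + 13*i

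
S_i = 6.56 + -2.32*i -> [6.56, 4.24, 1.92, -0.4, -2.72]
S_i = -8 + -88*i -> [-8, -96, -184, -272, -360]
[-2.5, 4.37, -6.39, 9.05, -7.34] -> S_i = Random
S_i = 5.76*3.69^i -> [5.76, 21.25, 78.43, 289.4, 1067.89]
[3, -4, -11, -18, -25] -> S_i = 3 + -7*i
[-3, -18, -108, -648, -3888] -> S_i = -3*6^i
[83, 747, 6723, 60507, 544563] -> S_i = 83*9^i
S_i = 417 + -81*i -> [417, 336, 255, 174, 93]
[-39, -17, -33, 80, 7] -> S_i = Random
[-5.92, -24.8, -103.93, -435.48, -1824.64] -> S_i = -5.92*4.19^i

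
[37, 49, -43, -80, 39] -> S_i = Random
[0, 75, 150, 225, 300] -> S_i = 0 + 75*i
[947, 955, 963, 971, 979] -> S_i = 947 + 8*i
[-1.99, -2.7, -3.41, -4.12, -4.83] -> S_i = -1.99 + -0.71*i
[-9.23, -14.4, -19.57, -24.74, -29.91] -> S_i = -9.23 + -5.17*i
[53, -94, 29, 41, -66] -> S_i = Random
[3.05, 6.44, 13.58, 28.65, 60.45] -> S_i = 3.05*2.11^i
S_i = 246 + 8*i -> [246, 254, 262, 270, 278]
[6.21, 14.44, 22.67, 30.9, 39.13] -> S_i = 6.21 + 8.23*i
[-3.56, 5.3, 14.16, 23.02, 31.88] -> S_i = -3.56 + 8.86*i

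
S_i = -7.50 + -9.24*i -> [-7.5, -16.74, -25.98, -35.22, -44.46]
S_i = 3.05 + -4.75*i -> [3.05, -1.7, -6.45, -11.2, -15.95]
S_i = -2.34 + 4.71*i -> [-2.34, 2.37, 7.08, 11.79, 16.5]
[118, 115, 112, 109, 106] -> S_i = 118 + -3*i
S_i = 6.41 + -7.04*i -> [6.41, -0.63, -7.67, -14.71, -21.75]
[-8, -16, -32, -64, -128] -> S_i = -8*2^i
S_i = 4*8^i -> [4, 32, 256, 2048, 16384]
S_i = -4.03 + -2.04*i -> [-4.03, -6.07, -8.11, -10.15, -12.19]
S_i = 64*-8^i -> [64, -512, 4096, -32768, 262144]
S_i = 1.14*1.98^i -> [1.14, 2.26, 4.47, 8.85, 17.52]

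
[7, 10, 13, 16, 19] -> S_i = 7 + 3*i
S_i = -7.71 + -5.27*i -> [-7.71, -12.98, -18.25, -23.52, -28.79]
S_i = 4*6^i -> [4, 24, 144, 864, 5184]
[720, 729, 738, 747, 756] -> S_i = 720 + 9*i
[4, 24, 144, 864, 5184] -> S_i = 4*6^i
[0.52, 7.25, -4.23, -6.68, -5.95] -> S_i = Random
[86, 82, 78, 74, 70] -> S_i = 86 + -4*i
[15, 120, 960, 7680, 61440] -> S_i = 15*8^i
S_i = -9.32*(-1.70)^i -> [-9.32, 15.84, -26.93, 45.79, -77.84]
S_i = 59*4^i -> [59, 236, 944, 3776, 15104]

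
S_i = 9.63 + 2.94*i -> [9.63, 12.57, 15.51, 18.45, 21.39]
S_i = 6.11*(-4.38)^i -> [6.11, -26.76, 117.22, -513.41, 2248.73]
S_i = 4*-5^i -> [4, -20, 100, -500, 2500]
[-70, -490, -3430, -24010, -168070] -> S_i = -70*7^i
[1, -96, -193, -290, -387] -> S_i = 1 + -97*i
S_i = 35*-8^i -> [35, -280, 2240, -17920, 143360]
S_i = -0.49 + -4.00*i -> [-0.49, -4.49, -8.49, -12.49, -16.49]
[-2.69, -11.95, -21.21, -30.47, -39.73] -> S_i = -2.69 + -9.26*i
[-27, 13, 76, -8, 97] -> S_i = Random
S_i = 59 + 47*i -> [59, 106, 153, 200, 247]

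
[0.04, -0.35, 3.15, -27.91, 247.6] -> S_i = 0.04*(-8.87)^i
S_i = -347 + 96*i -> [-347, -251, -155, -59, 37]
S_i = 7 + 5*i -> [7, 12, 17, 22, 27]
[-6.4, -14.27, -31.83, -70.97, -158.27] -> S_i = -6.40*2.23^i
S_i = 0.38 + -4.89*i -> [0.38, -4.51, -9.4, -14.29, -19.18]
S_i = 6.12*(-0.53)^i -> [6.12, -3.24, 1.72, -0.91, 0.48]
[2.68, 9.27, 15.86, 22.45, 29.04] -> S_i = 2.68 + 6.59*i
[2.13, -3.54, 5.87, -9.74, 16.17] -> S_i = 2.13*(-1.66)^i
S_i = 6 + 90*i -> [6, 96, 186, 276, 366]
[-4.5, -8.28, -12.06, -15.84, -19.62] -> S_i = -4.50 + -3.78*i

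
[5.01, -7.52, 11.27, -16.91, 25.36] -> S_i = 5.01*(-1.50)^i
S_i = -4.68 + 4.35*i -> [-4.68, -0.33, 4.02, 8.37, 12.72]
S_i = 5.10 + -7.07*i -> [5.1, -1.97, -9.04, -16.11, -23.18]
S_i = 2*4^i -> [2, 8, 32, 128, 512]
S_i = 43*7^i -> [43, 301, 2107, 14749, 103243]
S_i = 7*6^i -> [7, 42, 252, 1512, 9072]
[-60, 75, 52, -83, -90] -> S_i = Random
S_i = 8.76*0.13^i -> [8.76, 1.14, 0.15, 0.02, 0.0]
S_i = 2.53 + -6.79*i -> [2.53, -4.26, -11.05, -17.84, -24.63]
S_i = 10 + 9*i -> [10, 19, 28, 37, 46]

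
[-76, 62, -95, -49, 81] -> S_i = Random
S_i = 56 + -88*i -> [56, -32, -120, -208, -296]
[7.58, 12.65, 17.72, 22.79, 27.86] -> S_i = 7.58 + 5.07*i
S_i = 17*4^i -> [17, 68, 272, 1088, 4352]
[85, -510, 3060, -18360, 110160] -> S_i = 85*-6^i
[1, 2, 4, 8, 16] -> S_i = 1*2^i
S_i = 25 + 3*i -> [25, 28, 31, 34, 37]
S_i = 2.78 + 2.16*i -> [2.78, 4.94, 7.1, 9.26, 11.42]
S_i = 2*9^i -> [2, 18, 162, 1458, 13122]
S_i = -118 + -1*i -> [-118, -119, -120, -121, -122]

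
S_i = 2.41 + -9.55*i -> [2.41, -7.14, -16.69, -26.24, -35.79]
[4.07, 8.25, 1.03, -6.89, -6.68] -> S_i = Random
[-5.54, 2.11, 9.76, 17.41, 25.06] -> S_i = -5.54 + 7.65*i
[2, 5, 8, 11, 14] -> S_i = 2 + 3*i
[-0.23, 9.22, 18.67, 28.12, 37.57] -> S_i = -0.23 + 9.45*i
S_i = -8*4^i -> [-8, -32, -128, -512, -2048]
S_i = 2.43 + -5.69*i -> [2.43, -3.26, -8.95, -14.64, -20.33]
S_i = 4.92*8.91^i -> [4.92, 43.84, 390.59, 3480.15, 31008.15]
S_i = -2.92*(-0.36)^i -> [-2.92, 1.05, -0.38, 0.14, -0.05]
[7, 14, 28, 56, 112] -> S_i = 7*2^i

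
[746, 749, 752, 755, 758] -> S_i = 746 + 3*i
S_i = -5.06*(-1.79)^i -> [-5.06, 9.06, -16.21, 29.02, -51.95]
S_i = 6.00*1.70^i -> [6.0, 10.2, 17.34, 29.48, 50.11]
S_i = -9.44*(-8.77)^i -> [-9.44, 82.79, -726.06, 6367.53, -55843.21]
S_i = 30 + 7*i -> [30, 37, 44, 51, 58]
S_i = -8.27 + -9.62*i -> [-8.27, -17.89, -27.51, -37.13, -46.75]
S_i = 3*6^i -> [3, 18, 108, 648, 3888]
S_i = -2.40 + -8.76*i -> [-2.4, -11.16, -19.92, -28.68, -37.44]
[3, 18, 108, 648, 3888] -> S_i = 3*6^i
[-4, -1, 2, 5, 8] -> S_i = -4 + 3*i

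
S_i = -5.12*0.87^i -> [-5.12, -4.45, -3.88, -3.37, -2.93]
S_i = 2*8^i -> [2, 16, 128, 1024, 8192]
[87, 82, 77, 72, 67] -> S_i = 87 + -5*i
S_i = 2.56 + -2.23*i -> [2.56, 0.33, -1.9, -4.13, -6.36]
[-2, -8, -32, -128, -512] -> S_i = -2*4^i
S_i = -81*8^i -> [-81, -648, -5184, -41472, -331776]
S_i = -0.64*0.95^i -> [-0.64, -0.61, -0.58, -0.55, -0.52]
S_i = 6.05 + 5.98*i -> [6.05, 12.03, 18.01, 23.99, 29.97]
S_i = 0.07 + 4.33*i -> [0.07, 4.4, 8.73, 13.06, 17.39]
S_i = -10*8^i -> [-10, -80, -640, -5120, -40960]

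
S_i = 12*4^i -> [12, 48, 192, 768, 3072]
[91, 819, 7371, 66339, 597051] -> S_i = 91*9^i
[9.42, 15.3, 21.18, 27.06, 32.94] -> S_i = 9.42 + 5.88*i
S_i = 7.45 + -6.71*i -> [7.45, 0.74, -5.97, -12.68, -19.39]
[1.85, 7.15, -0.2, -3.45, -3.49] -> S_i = Random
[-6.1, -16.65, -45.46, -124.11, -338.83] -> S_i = -6.10*2.73^i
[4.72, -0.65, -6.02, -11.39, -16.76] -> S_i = 4.72 + -5.37*i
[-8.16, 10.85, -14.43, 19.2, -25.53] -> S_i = -8.16*(-1.33)^i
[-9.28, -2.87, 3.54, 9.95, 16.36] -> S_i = -9.28 + 6.41*i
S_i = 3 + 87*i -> [3, 90, 177, 264, 351]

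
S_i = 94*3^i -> [94, 282, 846, 2538, 7614]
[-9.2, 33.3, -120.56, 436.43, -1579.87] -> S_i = -9.20*(-3.62)^i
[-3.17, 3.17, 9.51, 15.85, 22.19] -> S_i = -3.17 + 6.34*i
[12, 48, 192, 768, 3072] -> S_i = 12*4^i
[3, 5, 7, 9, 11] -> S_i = 3 + 2*i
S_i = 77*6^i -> [77, 462, 2772, 16632, 99792]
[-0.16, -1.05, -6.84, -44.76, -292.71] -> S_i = -0.16*6.54^i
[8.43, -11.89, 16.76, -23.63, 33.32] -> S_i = 8.43*(-1.41)^i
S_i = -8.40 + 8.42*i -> [-8.4, 0.02, 8.44, 16.86, 25.28]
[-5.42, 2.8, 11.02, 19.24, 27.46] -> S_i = -5.42 + 8.22*i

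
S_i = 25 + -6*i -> [25, 19, 13, 7, 1]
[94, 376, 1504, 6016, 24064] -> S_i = 94*4^i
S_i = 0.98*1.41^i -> [0.98, 1.38, 1.95, 2.75, 3.87]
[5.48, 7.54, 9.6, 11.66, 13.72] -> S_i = 5.48 + 2.06*i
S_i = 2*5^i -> [2, 10, 50, 250, 1250]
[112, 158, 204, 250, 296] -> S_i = 112 + 46*i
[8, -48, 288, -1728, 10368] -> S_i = 8*-6^i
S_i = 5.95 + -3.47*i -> [5.95, 2.48, -0.99, -4.46, -7.93]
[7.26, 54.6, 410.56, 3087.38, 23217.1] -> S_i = 7.26*7.52^i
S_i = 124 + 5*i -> [124, 129, 134, 139, 144]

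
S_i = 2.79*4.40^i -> [2.79, 12.28, 54.01, 237.66, 1045.72]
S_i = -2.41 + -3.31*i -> [-2.41, -5.72, -9.03, -12.34, -15.65]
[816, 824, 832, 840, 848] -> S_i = 816 + 8*i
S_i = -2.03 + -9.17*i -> [-2.03, -11.2, -20.37, -29.54, -38.71]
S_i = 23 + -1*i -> [23, 22, 21, 20, 19]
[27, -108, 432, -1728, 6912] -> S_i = 27*-4^i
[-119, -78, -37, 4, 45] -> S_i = -119 + 41*i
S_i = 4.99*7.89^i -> [4.99, 39.37, 310.64, 2450.93, 19337.87]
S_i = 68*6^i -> [68, 408, 2448, 14688, 88128]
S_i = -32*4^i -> [-32, -128, -512, -2048, -8192]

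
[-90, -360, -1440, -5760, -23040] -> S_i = -90*4^i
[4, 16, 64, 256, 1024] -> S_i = 4*4^i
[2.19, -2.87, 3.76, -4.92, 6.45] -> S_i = 2.19*(-1.31)^i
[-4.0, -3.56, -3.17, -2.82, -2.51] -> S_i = -4.00*0.89^i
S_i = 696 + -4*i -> [696, 692, 688, 684, 680]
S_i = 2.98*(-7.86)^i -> [2.98, -23.42, 184.1, -1447.05, 11373.82]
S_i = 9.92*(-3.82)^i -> [9.92, -37.89, 144.76, -552.97, 2112.35]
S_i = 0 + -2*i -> [0, -2, -4, -6, -8]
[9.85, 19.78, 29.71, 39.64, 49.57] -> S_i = 9.85 + 9.93*i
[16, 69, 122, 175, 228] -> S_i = 16 + 53*i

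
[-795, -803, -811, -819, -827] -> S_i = -795 + -8*i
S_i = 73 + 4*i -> [73, 77, 81, 85, 89]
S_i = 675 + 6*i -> [675, 681, 687, 693, 699]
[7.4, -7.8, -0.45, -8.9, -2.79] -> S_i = Random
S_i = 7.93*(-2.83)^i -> [7.93, -22.44, 63.51, -179.73, 508.65]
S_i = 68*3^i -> [68, 204, 612, 1836, 5508]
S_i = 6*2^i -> [6, 12, 24, 48, 96]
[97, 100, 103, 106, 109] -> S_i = 97 + 3*i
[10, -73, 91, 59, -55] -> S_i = Random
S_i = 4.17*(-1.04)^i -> [4.17, -4.34, 4.51, -4.69, 4.88]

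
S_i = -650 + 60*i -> [-650, -590, -530, -470, -410]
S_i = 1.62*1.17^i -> [1.62, 1.9, 2.22, 2.59, 3.04]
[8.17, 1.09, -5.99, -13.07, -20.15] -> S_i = 8.17 + -7.08*i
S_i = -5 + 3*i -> [-5, -2, 1, 4, 7]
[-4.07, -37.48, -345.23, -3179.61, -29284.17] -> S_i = -4.07*9.21^i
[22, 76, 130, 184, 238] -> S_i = 22 + 54*i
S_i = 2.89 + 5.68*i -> [2.89, 8.57, 14.25, 19.93, 25.61]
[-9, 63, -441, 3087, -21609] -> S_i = -9*-7^i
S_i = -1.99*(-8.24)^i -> [-1.99, 16.4, -135.12, 1113.36, -9174.07]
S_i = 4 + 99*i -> [4, 103, 202, 301, 400]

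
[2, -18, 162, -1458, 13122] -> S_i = 2*-9^i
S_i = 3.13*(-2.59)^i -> [3.13, -8.11, 21.0, -54.38, 140.85]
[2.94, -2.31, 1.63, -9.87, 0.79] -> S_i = Random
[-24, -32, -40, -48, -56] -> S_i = -24 + -8*i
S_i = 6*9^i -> [6, 54, 486, 4374, 39366]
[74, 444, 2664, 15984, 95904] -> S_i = 74*6^i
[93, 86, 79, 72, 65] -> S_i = 93 + -7*i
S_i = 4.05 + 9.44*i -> [4.05, 13.49, 22.93, 32.37, 41.81]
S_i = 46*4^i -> [46, 184, 736, 2944, 11776]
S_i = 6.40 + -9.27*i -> [6.4, -2.87, -12.14, -21.41, -30.68]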